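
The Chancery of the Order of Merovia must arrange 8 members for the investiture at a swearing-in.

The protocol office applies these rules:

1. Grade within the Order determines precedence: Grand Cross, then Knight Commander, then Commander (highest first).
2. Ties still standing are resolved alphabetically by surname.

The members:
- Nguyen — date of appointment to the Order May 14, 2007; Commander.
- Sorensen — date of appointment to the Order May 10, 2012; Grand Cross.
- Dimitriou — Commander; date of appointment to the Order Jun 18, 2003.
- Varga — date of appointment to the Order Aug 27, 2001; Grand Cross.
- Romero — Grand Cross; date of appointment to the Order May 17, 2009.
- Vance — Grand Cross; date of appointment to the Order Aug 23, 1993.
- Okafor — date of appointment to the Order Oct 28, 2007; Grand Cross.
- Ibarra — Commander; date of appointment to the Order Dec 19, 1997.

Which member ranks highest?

Okafor

By grade within the Order: Okafor, Romero, Sorensen, Vance and Varga (Grand Cross); then Dimitriou, Ibarra and Nguyen (Commander).
Among Okafor, Romero, Sorensen, Vance and Varga, alphabetically by surname: Okafor before Romero before Sorensen before Vance before Varga.
Among Dimitriou, Ibarra and Nguyen, alphabetically by surname: Dimitriou before Ibarra before Nguyen.
Order: Okafor, Romero, Sorensen, Vance, Varga, Dimitriou, Ibarra, Nguyen.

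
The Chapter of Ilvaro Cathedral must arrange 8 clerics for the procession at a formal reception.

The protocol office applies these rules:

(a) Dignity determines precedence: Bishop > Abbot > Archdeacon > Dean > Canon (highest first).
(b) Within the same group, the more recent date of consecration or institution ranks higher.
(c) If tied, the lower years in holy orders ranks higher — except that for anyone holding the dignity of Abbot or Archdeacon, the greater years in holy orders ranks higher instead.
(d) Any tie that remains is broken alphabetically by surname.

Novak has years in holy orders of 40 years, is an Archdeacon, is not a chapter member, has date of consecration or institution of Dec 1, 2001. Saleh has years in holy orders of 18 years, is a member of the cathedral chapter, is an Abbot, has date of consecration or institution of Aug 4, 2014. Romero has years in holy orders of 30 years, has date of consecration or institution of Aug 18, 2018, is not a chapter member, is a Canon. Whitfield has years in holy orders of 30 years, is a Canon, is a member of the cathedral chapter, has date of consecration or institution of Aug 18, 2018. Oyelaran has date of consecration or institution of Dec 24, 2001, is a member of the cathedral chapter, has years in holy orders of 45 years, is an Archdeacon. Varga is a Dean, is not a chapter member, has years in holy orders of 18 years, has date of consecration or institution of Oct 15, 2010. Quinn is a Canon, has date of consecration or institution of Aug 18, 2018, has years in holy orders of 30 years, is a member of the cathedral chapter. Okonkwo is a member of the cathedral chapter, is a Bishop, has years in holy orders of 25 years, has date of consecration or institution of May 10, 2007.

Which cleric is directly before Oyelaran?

By dignity: Okonkwo (Bishop); then Saleh (Abbot); then Oyelaran and Novak (Archdeacon); then Varga (Dean); then Quinn, Romero and Whitfield (Canon).
Among Oyelaran and Novak, by date of consecration or institution (later first): Oyelaran (Dec 24, 2001) before Novak (Dec 1, 2001).
Quinn, Romero and Whitfield all have date of consecration or institution Aug 18, 2018, so the next rule applies.
Quinn, Romero and Whitfield all have years in holy orders 30 years, so the next rule applies.
Among Quinn, Romero and Whitfield, alphabetically by surname: Quinn before Romero before Whitfield.
Order: Okonkwo, Saleh, Oyelaran, Novak, Varga, Quinn, Romero, Whitfield.

Saleh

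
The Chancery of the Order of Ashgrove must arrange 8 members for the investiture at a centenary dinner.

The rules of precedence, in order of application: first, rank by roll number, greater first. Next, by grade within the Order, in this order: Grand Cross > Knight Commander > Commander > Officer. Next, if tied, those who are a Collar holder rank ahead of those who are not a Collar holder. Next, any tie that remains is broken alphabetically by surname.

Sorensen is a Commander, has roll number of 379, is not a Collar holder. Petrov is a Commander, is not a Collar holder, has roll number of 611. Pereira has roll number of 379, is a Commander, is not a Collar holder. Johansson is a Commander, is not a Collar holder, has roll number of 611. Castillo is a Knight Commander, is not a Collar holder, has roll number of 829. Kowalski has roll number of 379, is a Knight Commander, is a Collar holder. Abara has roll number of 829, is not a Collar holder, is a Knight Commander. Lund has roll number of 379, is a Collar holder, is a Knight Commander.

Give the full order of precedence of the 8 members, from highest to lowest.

Abara, Castillo, Johansson, Petrov, Kowalski, Lund, Pereira, Sorensen

By roll number (higher first): Abara and Castillo (both 829); then Johansson and Petrov (both 611); then Kowalski, Lund, Pereira and Sorensen (each 379).
Abara and Castillo are each Knight Commander, so the next rule applies.
Abara and Castillo are each not a Collar holder, so the next rule applies.
Among Abara and Castillo, alphabetically by surname: Abara before Castillo.
Johansson and Petrov are each Commander, so the next rule applies.
Johansson and Petrov are each not a Collar holder, so the next rule applies.
Among Johansson and Petrov, alphabetically by surname: Johansson before Petrov.
Among Kowalski, Lund, Pereira and Sorensen, by grade within the Order: Kowalski and Lund (Knight Commander) before Pereira and Sorensen (Commander).
Kowalski and Lund are each a Collar holder, so the next rule applies.
Among Kowalski and Lund, alphabetically by surname: Kowalski before Lund.
Pereira and Sorensen are each not a Collar holder, so the next rule applies.
Among Pereira and Sorensen, alphabetically by surname: Pereira before Sorensen.
Full order: Abara, Castillo, Johansson, Petrov, Kowalski, Lund, Pereira, Sorensen.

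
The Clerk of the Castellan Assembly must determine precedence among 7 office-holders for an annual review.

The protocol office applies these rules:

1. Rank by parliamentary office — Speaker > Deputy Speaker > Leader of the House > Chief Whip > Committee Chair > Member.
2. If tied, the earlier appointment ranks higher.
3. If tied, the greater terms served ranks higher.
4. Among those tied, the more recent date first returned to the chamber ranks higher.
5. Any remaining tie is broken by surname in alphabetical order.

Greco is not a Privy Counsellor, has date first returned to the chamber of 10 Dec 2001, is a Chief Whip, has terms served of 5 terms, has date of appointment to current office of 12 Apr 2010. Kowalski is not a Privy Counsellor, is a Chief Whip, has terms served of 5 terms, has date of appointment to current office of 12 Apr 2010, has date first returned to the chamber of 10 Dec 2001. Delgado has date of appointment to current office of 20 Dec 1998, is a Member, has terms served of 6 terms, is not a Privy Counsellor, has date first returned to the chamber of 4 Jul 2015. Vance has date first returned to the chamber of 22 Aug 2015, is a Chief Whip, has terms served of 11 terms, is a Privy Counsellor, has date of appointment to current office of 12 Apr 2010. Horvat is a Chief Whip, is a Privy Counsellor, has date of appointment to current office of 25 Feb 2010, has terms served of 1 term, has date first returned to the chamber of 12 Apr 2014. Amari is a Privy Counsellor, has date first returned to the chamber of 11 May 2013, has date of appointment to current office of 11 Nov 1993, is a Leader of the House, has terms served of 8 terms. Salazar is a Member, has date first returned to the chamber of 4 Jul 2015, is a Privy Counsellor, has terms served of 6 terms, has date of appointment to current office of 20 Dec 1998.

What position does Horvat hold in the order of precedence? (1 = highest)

By parliamentary office: Amari (Leader of the House); then Horvat, Vance, Greco and Kowalski (Chief Whip); then Delgado and Salazar (Member).
Among Horvat, Vance, Greco and Kowalski, by date of appointment to current office (earlier first): Horvat (25 Feb 2010) before Vance, Greco and Kowalski (12 Apr 2010).
Among Vance, Greco and Kowalski, by terms served (higher first): Vance (11 terms) before Greco and Kowalski (5 terms).
Greco and Kowalski both have date first returned to the chamber 10 Dec 2001, so the next rule applies.
Among Greco and Kowalski, alphabetically by surname: Greco before Kowalski.
Delgado and Salazar both have date of appointment to current office 20 Dec 1998, so the next rule applies.
Delgado and Salazar both have terms served 6 terms, so the next rule applies.
Delgado and Salazar both have date first returned to the chamber 4 Jul 2015, so the next rule applies.
Among Delgado and Salazar, alphabetically by surname: Delgado before Salazar.
Order: Amari, Horvat, Vance, Greco, Kowalski, Delgado, Salazar. So position 2.

2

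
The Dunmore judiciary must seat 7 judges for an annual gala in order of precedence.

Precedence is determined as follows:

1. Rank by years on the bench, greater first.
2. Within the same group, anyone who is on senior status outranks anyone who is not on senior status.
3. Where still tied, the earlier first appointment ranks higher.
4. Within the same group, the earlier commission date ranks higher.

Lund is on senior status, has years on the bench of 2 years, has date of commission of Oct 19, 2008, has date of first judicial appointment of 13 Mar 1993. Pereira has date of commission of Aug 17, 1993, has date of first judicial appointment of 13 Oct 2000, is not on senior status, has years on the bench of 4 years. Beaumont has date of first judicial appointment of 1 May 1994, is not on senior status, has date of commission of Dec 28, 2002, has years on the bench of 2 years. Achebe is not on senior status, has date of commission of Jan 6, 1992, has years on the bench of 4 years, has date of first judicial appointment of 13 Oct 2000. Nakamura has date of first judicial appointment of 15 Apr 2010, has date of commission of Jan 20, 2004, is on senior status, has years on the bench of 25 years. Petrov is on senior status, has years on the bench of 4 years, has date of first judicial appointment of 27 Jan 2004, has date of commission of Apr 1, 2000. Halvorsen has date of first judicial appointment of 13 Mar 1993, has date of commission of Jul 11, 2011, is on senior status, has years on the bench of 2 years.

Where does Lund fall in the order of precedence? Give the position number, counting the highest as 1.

5

By years on the bench (higher first): Nakamura (25 years); then Petrov, Achebe and Pereira (each 4 years); then Lund, Halvorsen and Beaumont (each 2 years).
Among Petrov, Achebe and Pereira, on senior status before not on senior status: Petrov (on senior status) before Achebe and Pereira (not on senior status).
Achebe and Pereira both have date of first judicial appointment 13 Oct 2000, so the next rule applies.
Among Achebe and Pereira, by date of commission (earlier first): Achebe (Jan 6, 1992) before Pereira (Aug 17, 1993).
Among Lund, Halvorsen and Beaumont, on senior status before not on senior status: Lund and Halvorsen (on senior status) before Beaumont (not on senior status).
Lund and Halvorsen both have date of first judicial appointment 13 Mar 1993, so the next rule applies.
Among Lund and Halvorsen, by date of commission (earlier first): Lund (Oct 19, 2008) before Halvorsen (Jul 11, 2011).
Order: Nakamura, Petrov, Achebe, Pereira, Lund, Halvorsen, Beaumont. So position 5.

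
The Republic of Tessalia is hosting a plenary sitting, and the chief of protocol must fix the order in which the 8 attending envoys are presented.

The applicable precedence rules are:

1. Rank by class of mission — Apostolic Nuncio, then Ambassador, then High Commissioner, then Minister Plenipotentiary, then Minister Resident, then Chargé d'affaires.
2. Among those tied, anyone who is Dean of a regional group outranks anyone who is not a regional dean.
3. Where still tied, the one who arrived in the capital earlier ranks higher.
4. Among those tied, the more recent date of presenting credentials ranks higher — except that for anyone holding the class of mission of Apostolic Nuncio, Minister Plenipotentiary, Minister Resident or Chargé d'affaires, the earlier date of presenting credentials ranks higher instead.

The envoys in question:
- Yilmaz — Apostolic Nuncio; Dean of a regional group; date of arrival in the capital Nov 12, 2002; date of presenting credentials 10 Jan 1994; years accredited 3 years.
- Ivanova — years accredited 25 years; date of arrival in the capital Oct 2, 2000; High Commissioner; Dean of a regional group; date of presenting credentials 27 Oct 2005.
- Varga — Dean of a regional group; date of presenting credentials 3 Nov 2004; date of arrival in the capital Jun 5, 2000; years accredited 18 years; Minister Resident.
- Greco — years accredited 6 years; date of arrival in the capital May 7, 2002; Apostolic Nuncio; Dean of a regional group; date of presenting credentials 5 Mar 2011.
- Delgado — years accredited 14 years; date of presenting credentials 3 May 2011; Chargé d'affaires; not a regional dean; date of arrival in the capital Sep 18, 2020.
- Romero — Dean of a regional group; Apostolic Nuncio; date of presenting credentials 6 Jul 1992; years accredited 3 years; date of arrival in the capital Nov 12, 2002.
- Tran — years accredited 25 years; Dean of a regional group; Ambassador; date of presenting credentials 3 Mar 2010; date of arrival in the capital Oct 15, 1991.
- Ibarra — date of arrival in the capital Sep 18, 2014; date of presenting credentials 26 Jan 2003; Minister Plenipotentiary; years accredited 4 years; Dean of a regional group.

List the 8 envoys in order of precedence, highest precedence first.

Greco, Romero, Yilmaz, Tran, Ivanova, Ibarra, Varga, Delgado

By class of mission: Greco, Romero and Yilmaz (Apostolic Nuncio); then Tran (Ambassador); then Ivanova (High Commissioner); then Ibarra (Minister Plenipotentiary); then Varga (Minister Resident); then Delgado (Chargé d'affaires).
Greco, Romero and Yilmaz are each Dean of a regional group, so the next rule applies.
Among Greco, Romero and Yilmaz, by date of arrival in the capital (earlier first): Greco (May 7, 2002) before Romero and Yilmaz (Nov 12, 2002).
Among Romero and Yilmaz, by date of presenting credentials (earlier first) (reversed rule for this group): Romero (6 Jul 1992) before Yilmaz (10 Jan 1994).
Full order: Greco, Romero, Yilmaz, Tran, Ivanova, Ibarra, Varga, Delgado.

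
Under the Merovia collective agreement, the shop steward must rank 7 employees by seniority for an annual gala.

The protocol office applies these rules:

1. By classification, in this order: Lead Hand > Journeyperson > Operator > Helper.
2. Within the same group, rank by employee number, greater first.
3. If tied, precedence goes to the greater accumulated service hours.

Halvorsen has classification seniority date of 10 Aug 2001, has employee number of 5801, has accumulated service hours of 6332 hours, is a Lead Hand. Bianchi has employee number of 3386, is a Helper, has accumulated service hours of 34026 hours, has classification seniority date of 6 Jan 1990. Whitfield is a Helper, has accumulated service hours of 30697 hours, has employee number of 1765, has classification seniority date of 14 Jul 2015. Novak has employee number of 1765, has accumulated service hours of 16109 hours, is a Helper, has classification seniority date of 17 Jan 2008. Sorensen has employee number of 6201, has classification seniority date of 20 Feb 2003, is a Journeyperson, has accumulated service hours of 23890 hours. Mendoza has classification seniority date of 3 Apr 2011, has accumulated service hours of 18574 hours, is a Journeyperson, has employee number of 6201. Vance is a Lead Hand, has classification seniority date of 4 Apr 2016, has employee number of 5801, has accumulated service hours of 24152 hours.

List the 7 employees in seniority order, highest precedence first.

Vance, Halvorsen, Sorensen, Mendoza, Bianchi, Whitfield, Novak

By classification: Vance and Halvorsen (Lead Hand); then Sorensen and Mendoza (Journeyperson); then Bianchi, Whitfield and Novak (Helper).
Vance and Halvorsen both have employee number 5801, so the next rule applies.
Among Vance and Halvorsen, by accumulated service hours (higher first): Vance (24152 hours) before Halvorsen (6332 hours).
Sorensen and Mendoza both have employee number 6201, so the next rule applies.
Among Sorensen and Mendoza, by accumulated service hours (higher first): Sorensen (23890 hours) before Mendoza (18574 hours).
Among Bianchi, Whitfield and Novak, by employee number (higher first): Bianchi (3386) before Whitfield and Novak (1765).
Among Whitfield and Novak, by accumulated service hours (higher first): Whitfield (30697 hours) before Novak (16109 hours).
Full order: Vance, Halvorsen, Sorensen, Mendoza, Bianchi, Whitfield, Novak.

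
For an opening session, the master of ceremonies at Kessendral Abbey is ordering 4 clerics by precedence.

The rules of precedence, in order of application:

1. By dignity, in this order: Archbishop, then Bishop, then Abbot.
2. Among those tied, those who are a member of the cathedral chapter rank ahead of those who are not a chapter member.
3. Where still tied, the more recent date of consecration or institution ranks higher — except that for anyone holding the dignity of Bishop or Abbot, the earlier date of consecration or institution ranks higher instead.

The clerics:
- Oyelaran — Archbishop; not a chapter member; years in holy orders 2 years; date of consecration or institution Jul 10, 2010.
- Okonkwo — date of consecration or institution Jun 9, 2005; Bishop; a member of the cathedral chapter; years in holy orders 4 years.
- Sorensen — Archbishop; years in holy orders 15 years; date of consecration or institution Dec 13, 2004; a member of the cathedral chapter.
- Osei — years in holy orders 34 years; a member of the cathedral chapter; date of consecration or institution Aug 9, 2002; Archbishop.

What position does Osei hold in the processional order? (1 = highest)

2

By dignity: Sorensen, Osei and Oyelaran (Archbishop); then Okonkwo (Bishop).
Among Sorensen, Osei and Oyelaran, a member of the cathedral chapter before not a chapter member: Sorensen and Osei (a member of the cathedral chapter) before Oyelaran (not a chapter member).
Among Sorensen and Osei, by date of consecration or institution (later first): Sorensen (Dec 13, 2004) before Osei (Aug 9, 2002).
Order: Sorensen, Osei, Oyelaran, Okonkwo. So position 2.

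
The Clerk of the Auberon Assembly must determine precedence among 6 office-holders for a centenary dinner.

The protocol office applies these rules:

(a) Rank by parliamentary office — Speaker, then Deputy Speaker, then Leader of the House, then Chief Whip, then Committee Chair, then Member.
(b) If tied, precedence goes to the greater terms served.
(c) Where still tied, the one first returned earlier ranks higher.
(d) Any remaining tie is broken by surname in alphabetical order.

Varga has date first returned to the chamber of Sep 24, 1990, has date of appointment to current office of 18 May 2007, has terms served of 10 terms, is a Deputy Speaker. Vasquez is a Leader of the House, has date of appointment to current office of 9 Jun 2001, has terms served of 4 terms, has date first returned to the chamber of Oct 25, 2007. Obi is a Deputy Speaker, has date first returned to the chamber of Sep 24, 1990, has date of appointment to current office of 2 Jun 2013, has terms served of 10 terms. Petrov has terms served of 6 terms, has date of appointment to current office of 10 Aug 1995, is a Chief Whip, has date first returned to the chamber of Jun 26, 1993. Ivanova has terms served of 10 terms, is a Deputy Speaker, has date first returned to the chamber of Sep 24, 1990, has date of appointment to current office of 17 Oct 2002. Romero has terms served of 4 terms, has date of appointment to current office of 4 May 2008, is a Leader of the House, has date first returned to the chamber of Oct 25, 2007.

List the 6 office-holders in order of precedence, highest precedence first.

Ivanova, Obi, Varga, Romero, Vasquez, Petrov

By parliamentary office: Ivanova, Obi and Varga (Deputy Speaker); then Romero and Vasquez (Leader of the House); then Petrov (Chief Whip).
Ivanova, Obi and Varga all have terms served 10 terms, so the next rule applies.
Ivanova, Obi and Varga all have date first returned to the chamber Sep 24, 1990, so the next rule applies.
Among Ivanova, Obi and Varga, alphabetically by surname: Ivanova before Obi before Varga.
Romero and Vasquez both have terms served 4 terms, so the next rule applies.
Romero and Vasquez both have date first returned to the chamber Oct 25, 2007, so the next rule applies.
Among Romero and Vasquez, alphabetically by surname: Romero before Vasquez.
Full order: Ivanova, Obi, Varga, Romero, Vasquez, Petrov.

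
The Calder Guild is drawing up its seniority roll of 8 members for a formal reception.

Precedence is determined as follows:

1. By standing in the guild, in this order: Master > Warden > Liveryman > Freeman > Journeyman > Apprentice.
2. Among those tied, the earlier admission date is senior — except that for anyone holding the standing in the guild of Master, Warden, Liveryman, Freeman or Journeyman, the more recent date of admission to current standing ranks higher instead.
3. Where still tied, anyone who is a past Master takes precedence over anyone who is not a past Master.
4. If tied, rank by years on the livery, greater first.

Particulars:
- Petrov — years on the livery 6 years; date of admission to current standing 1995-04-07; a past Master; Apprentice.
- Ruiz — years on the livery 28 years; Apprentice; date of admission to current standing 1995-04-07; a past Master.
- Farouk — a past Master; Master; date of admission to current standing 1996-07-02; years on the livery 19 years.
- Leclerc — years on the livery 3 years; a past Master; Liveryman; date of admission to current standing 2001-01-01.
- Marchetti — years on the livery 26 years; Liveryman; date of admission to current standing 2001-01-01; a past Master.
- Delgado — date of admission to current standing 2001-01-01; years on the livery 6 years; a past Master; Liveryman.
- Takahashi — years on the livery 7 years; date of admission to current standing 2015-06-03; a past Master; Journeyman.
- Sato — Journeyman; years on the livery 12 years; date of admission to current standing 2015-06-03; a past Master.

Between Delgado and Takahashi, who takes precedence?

Delgado

By standing in the guild: Farouk (Master); then Marchetti, Delgado and Leclerc (Liveryman); then Sato and Takahashi (Journeyman); then Ruiz and Petrov (Apprentice).
Marchetti, Delgado and Leclerc all have date of admission to current standing 2001-01-01, so the next rule applies.
Marchetti, Delgado and Leclerc are each a past Master, so the next rule applies.
Among Marchetti, Delgado and Leclerc, by years on the livery (higher first): Marchetti (26 years) before Delgado (6 years) before Leclerc (3 years).
Sato and Takahashi both have date of admission to current standing 2015-06-03, so the next rule applies.
Sato and Takahashi are each a past Master, so the next rule applies.
Among Sato and Takahashi, by years on the livery (higher first): Sato (12 years) before Takahashi (7 years).
Ruiz and Petrov both have date of admission to current standing 1995-04-07, so the next rule applies.
Ruiz and Petrov are each a past Master, so the next rule applies.
Among Ruiz and Petrov, by years on the livery (higher first): Ruiz (28 years) before Petrov (6 years).
So Delgado takes precedence.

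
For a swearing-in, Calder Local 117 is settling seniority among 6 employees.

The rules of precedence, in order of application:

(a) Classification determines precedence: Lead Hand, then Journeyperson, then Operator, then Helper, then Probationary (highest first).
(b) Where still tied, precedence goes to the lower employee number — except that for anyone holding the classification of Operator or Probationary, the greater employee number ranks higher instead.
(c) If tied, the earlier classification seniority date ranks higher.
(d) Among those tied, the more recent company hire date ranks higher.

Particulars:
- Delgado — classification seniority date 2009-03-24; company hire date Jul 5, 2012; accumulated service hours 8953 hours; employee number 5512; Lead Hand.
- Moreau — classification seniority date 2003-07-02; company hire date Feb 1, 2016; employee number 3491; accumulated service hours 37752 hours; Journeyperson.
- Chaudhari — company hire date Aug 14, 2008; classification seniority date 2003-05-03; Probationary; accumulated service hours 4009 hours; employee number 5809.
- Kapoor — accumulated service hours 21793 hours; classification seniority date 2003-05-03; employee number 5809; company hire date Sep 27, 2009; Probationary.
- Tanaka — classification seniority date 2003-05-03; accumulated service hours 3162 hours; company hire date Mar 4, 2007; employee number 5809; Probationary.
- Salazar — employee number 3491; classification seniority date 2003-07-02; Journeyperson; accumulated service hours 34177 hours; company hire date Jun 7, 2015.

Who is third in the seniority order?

By classification: Delgado (Lead Hand); then Moreau and Salazar (Journeyperson); then Kapoor, Chaudhari and Tanaka (Probationary).
Moreau and Salazar both have employee number 3491, so the next rule applies.
Moreau and Salazar both have classification seniority date 2003-07-02, so the next rule applies.
Among Moreau and Salazar, by company hire date (later first): Moreau (Feb 1, 2016) before Salazar (Jun 7, 2015).
Kapoor, Chaudhari and Tanaka all have employee number 5809, so the next rule applies.
Kapoor, Chaudhari and Tanaka all have classification seniority date 2003-05-03, so the next rule applies.
Among Kapoor, Chaudhari and Tanaka, by company hire date (later first): Kapoor (Sep 27, 2009) before Chaudhari (Aug 14, 2008) before Tanaka (Mar 4, 2007).
Order: Delgado, Moreau, Salazar, Kapoor, Chaudhari, Tanaka.

Salazar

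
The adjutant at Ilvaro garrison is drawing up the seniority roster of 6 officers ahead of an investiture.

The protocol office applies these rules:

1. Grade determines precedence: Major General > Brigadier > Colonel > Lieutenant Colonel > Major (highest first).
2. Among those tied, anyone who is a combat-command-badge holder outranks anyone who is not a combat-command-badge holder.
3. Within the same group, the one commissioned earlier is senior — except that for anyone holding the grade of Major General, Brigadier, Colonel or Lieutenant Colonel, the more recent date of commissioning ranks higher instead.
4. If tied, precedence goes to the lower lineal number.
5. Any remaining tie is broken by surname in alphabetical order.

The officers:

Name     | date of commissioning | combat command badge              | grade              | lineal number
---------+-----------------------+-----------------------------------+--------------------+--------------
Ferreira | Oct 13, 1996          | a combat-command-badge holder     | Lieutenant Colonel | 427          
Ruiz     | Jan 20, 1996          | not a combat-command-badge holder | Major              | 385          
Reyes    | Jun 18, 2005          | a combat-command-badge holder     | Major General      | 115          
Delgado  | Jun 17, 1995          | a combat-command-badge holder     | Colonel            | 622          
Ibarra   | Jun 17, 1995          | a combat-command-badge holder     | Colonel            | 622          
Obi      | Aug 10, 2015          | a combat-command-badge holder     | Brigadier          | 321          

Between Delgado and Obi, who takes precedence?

By grade: Reyes (Major General); then Obi (Brigadier); then Delgado and Ibarra (Colonel); then Ferreira (Lieutenant Colonel); then Ruiz (Major).
Delgado and Ibarra are each a combat-command-badge holder, so the next rule applies.
Delgado and Ibarra both have date of commissioning Jun 17, 1995, so the next rule applies.
Delgado and Ibarra both have lineal number 622, so the next rule applies.
Among Delgado and Ibarra, alphabetically by surname: Delgado before Ibarra.
So Obi takes precedence.

Obi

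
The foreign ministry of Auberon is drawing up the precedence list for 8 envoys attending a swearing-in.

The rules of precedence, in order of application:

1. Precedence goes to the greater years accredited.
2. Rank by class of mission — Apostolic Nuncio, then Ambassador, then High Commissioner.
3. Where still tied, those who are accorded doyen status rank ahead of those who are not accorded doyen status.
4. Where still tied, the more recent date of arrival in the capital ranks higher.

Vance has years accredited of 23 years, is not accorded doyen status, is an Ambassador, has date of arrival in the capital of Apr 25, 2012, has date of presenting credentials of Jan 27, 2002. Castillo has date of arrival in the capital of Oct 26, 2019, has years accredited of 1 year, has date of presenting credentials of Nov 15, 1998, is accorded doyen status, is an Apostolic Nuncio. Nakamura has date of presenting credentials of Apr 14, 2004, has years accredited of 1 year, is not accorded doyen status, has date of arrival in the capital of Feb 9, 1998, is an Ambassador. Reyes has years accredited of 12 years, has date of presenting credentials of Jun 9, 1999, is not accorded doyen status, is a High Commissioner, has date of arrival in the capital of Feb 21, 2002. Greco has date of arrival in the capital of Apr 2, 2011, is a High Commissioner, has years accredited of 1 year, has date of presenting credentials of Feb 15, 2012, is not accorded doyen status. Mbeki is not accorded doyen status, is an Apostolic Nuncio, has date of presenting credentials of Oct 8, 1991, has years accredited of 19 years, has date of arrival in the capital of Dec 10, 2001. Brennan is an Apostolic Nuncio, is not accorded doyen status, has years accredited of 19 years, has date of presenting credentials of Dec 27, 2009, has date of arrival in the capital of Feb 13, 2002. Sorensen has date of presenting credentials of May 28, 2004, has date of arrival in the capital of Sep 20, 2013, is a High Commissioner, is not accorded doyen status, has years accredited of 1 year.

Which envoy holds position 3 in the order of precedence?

By years accredited (higher first): Vance (23 years); then Brennan and Mbeki (both 19 years); then Reyes (12 years); then Castillo, Nakamura, Sorensen and Greco (each 1 year).
Brennan and Mbeki are each Apostolic Nuncio, so the next rule applies.
Brennan and Mbeki are each not accorded doyen status, so the next rule applies.
Among Brennan and Mbeki, by date of arrival in the capital (later first): Brennan (Feb 13, 2002) before Mbeki (Dec 10, 2001).
Among Castillo, Nakamura, Sorensen and Greco, by class of mission: Castillo (Apostolic Nuncio) before Nakamura (Ambassador) before Sorensen and Greco (High Commissioner).
Sorensen and Greco are each not accorded doyen status, so the next rule applies.
Among Sorensen and Greco, by date of arrival in the capital (later first): Sorensen (Sep 20, 2013) before Greco (Apr 2, 2011).
Order: Vance, Brennan, Mbeki, Reyes, Castillo, Nakamura, Sorensen, Greco.

Mbeki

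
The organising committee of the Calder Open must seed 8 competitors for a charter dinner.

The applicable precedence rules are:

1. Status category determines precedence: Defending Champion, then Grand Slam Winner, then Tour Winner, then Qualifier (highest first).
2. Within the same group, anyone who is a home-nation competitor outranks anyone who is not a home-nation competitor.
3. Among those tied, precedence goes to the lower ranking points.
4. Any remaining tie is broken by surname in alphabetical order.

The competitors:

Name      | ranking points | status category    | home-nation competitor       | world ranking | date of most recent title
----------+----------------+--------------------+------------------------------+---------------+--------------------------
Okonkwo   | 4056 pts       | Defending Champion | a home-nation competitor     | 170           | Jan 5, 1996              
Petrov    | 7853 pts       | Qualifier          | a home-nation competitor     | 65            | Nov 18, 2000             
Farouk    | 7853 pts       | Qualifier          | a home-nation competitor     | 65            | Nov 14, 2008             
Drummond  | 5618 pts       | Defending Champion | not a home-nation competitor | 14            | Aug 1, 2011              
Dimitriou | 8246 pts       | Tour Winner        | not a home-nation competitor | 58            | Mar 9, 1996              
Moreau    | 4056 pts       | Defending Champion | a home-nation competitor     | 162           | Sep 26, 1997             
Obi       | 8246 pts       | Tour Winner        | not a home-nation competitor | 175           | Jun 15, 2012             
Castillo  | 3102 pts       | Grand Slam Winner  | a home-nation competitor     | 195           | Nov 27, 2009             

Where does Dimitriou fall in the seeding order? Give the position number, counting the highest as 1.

5

By status category: Moreau, Okonkwo and Drummond (Defending Champion); then Castillo (Grand Slam Winner); then Dimitriou and Obi (Tour Winner); then Farouk and Petrov (Qualifier).
Among Moreau, Okonkwo and Drummond, a home-nation competitor before not a home-nation competitor: Moreau and Okonkwo (a home-nation competitor) before Drummond (not a home-nation competitor).
Moreau and Okonkwo both have ranking points 4056 pts, so the next rule applies.
Among Moreau and Okonkwo, alphabetically by surname: Moreau before Okonkwo.
Dimitriou and Obi are each not a home-nation competitor, so the next rule applies.
Dimitriou and Obi both have ranking points 8246 pts, so the next rule applies.
Among Dimitriou and Obi, alphabetically by surname: Dimitriou before Obi.
Farouk and Petrov are each a home-nation competitor, so the next rule applies.
Farouk and Petrov both have ranking points 7853 pts, so the next rule applies.
Among Farouk and Petrov, alphabetically by surname: Farouk before Petrov.
Order: Moreau, Okonkwo, Drummond, Castillo, Dimitriou, Obi, Farouk, Petrov. So position 5.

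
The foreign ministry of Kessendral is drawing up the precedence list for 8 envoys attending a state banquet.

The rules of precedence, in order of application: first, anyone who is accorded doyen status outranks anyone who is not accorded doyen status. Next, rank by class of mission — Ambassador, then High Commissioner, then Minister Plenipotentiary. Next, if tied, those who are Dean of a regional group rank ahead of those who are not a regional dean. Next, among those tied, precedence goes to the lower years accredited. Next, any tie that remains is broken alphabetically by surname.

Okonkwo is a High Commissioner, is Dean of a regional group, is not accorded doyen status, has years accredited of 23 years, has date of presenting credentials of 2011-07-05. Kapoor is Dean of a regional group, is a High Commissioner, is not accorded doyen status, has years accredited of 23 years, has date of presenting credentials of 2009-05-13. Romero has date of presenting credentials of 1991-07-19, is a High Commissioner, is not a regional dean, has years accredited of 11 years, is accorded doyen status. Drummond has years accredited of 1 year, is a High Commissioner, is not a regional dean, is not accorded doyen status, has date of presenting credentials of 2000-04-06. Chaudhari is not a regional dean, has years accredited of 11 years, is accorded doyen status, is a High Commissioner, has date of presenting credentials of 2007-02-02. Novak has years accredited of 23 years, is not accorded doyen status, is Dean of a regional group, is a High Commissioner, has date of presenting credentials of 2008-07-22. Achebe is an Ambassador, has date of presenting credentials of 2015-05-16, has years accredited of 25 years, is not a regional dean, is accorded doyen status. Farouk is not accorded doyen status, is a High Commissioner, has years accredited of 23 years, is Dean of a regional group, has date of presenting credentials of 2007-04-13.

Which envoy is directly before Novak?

Kapoor

By the first rule: Achebe, Chaudhari and Romero (each accorded doyen status); then Farouk, Kapoor, Novak, Okonkwo and Drummond (each not accorded doyen status).
Among Achebe, Chaudhari and Romero, by class of mission: Achebe (Ambassador) before Chaudhari and Romero (High Commissioner).
Chaudhari and Romero are each not a regional dean, so the next rule applies.
Chaudhari and Romero both have years accredited 11 years, so the next rule applies.
Among Chaudhari and Romero, alphabetically by surname: Chaudhari before Romero.
Farouk, Kapoor, Novak, Okonkwo and Drummond are each High Commissioner, so the next rule applies.
Among Farouk, Kapoor, Novak, Okonkwo and Drummond, Dean of a regional group before not a regional dean: Farouk, Kapoor, Novak and Okonkwo (Dean of a regional group) before Drummond (not a regional dean).
Farouk, Kapoor, Novak and Okonkwo all have years accredited 23 years, so the next rule applies.
Among Farouk, Kapoor, Novak and Okonkwo, alphabetically by surname: Farouk before Kapoor before Novak before Okonkwo.
Order: Achebe, Chaudhari, Romero, Farouk, Kapoor, Novak, Okonkwo, Drummond.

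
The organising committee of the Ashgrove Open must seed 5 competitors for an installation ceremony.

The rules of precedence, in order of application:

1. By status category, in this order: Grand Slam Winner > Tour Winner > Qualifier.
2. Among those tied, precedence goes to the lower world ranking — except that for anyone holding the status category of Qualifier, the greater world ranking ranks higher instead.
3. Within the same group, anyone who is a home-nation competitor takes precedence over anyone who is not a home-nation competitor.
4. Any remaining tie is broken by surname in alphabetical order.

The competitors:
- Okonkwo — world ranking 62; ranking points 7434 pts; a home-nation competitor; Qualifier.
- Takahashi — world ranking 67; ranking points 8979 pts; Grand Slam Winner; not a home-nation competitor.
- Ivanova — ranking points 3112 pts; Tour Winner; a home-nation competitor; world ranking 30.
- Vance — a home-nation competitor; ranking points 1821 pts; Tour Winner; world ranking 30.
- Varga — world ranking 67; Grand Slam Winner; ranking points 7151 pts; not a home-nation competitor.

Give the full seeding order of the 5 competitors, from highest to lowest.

By status category: Takahashi and Varga (Grand Slam Winner); then Ivanova and Vance (Tour Winner); then Okonkwo (Qualifier).
Takahashi and Varga both have world ranking 67, so the next rule applies.
Takahashi and Varga are each not a home-nation competitor, so the next rule applies.
Among Takahashi and Varga, alphabetically by surname: Takahashi before Varga.
Ivanova and Vance both have world ranking 30, so the next rule applies.
Ivanova and Vance are each a home-nation competitor, so the next rule applies.
Among Ivanova and Vance, alphabetically by surname: Ivanova before Vance.
Full order: Takahashi, Varga, Ivanova, Vance, Okonkwo.

Takahashi, Varga, Ivanova, Vance, Okonkwo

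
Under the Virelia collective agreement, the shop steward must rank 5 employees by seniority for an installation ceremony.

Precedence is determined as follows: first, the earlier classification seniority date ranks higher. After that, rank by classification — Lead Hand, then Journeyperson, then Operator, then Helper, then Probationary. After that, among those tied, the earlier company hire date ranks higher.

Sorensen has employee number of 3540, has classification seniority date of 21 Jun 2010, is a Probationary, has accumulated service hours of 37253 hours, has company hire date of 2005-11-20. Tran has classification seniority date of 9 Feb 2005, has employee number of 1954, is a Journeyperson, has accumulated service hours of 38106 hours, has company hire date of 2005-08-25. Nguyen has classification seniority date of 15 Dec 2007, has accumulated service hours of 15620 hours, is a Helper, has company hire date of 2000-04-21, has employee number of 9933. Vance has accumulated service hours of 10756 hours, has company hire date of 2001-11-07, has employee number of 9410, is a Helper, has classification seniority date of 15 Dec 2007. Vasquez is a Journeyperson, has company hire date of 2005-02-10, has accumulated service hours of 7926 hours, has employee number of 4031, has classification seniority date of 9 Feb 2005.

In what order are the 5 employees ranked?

Vasquez, Tran, Nguyen, Vance, Sorensen

By classification seniority date (earlier first): Vasquez and Tran (both 9 Feb 2005); then Nguyen and Vance (both 15 Dec 2007); then Sorensen (21 Jun 2010).
Vasquez and Tran are each Journeyperson, so the next rule applies.
Among Vasquez and Tran, by company hire date (earlier first): Vasquez (2005-02-10) before Tran (2005-08-25).
Nguyen and Vance are each Helper, so the next rule applies.
Among Nguyen and Vance, by company hire date (earlier first): Nguyen (2000-04-21) before Vance (2001-11-07).
Full order: Vasquez, Tran, Nguyen, Vance, Sorensen.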